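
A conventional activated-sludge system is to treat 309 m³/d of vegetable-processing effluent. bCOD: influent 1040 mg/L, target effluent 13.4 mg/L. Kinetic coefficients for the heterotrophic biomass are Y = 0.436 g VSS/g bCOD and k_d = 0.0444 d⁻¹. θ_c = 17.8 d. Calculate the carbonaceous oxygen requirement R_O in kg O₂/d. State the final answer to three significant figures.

R_O ≈ 208 kg O₂/d

Y_obs = Y / (1 + k_d θ_c) = 0.436 / (1 + 0.0444 × 17.8) = 0.436 / 1.790 = 0.2435.
ΔS = 1040 − 13.4 = 1027 mg/L, so the substrate removal rate is 309 × 1027/1000 = 317.2 kg bCOD/d.
Biomass synthesised: P_X = Y_obs × 317.2 = 77.25 kg VSS/d.
Carbonaceous O₂ demand = substrate oxidised − cell-mass equivalent = 317.2 − 1.42 × 77.25 = 207.5 kg O₂/d.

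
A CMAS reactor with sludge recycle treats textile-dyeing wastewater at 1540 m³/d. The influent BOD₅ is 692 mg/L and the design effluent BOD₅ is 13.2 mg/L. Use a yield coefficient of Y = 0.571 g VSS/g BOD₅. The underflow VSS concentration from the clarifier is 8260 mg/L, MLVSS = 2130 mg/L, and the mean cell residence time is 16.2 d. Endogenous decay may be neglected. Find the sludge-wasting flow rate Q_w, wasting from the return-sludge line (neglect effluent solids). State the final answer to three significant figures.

Q_w ≈ 72.3 m³/d

V·X = Y·Q·ΔS·θ_c gives V = 0.571 × 1540 × (692 − 13.2) × 16.2 / 2130 = 4540 m³.
Wasting from the return line (neglecting effluent solids): Q_w = V·X / (θ_c·X_r) = 4540 × 2130 / (16.2 × 8260) = 72.26 m³/d.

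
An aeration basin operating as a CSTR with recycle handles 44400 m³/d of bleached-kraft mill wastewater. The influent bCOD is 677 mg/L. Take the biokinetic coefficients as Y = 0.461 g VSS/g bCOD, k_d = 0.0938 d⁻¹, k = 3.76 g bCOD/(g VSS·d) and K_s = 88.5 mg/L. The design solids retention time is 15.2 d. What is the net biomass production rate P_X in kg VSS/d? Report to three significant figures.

P_X ≈ 5640 kg VSS/d

From the Monod/SRT balance for a CMAS, S = K_s·(1+k_d θ_c)/[θ_c·(Y k − k_d) − 1] = 88.5 × (1 + 0.0938 × 15.2) / [15.2 × (0.461 × 3.76 − 0.0938) − 1] = 214.7 / 23.92 = 8.974 mg/L.
Observed yield with endogenous decay: Y_obs = Y / (1 + k_d·θ_c) = 0.461 / (1 + 0.0938 × 15.2) = 0.461 / 2.426 = 0.1900 g VSS/g bCOD.
Substrate removed = Q·(S₀ − S) = 44400 m³/d × (677 − 8.97) g/m³ = 2.97×10^7 g/d = 29661 kg/d.
So the net sludge growth is P_X = 0.1900 × 29661 = 5637 kg VSS/d.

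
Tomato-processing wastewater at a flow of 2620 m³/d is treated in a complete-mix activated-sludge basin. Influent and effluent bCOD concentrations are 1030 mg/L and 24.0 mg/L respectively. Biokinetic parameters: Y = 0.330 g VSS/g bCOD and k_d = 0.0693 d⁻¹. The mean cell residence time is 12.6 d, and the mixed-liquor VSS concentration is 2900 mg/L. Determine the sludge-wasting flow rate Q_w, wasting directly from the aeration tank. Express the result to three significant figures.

Rearranging the biomass balance for a CMAS with decay, V = Y·Q·ΔS·θ_c / [X·(1+k_d θ_c)] = 0.330 × 2620 × (1030 − 24.0) × 12.6 / [2900 × (1 + 0.0693 × 12.6)] = 1.1×10^7 / 5432 = 2017 m³.
For wasting at MLVSS concentration, Q_w = V/θ_c = 2017/12.6 = 160.1 m³/d.

Q_w ≈ 160 m³/d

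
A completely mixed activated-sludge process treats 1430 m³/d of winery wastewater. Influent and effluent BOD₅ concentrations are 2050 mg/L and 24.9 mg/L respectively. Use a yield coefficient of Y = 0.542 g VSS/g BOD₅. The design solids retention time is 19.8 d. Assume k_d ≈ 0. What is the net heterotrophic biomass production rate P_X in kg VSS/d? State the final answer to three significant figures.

P_X ≈ 1570 kg VSS/d

With endogenous decay neglected, the observed yield equals the true yield: Y_obs = Y = 0.542 g VSS/g BOD₅.
ΔS = 2050 − 24.9 = 2025 mg/L, so the substrate removal rate is 1430 × 2025/1000 = 2896 kg BOD₅/d.
So the net sludge growth is P_X = 0.5420 × 2896 = 1570 kg VSS/d.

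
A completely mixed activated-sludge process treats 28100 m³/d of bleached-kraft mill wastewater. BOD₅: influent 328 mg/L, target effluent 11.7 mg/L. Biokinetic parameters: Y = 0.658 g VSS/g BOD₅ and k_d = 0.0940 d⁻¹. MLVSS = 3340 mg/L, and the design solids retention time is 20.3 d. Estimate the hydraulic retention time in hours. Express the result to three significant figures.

τ ≈ 10.4 h

Steady-state biomass mass balance: V·X·(1 + k_d·θ_c) = Y·Q·(S₀ − S)·θ_c, so V = 0.658 × 28100 × (328 − 11.7) × 20.3 / [3340 × (1 + 0.0940 × 20.3)] = 1.19×10^8 / 9713 = 12222 m³.
Hydraulic retention time τ = V/Q = 12222 / 28100 = 0.4350 d = 10.44 h.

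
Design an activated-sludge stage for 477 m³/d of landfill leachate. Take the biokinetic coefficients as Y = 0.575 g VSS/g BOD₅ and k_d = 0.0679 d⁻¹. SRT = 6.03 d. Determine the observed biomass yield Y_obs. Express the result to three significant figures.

The observed yield is Y_obs = Y/(1 + k_d·θ_c) = 0.575 / (1 + 0.0679 × 6.03) = 0.575 / 1.409 = 0.4080 g VSS per g BOD₅ removed.

Y_obs ≈ 0.408 g VSS/g BOD₅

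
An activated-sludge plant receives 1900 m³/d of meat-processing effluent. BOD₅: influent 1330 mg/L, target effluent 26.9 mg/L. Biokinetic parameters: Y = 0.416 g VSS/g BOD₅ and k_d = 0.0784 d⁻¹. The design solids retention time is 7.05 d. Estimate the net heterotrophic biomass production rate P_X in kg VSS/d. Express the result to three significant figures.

Correct the yield for decay: Y_obs = Y/(1 + k_d θ_c) = 0.416 / (1 + 0.0784 × 7.05) = 0.416 / 1.553 = 0.2679.
ΔS = 1330 − 26.9 = 1303 mg/L, so the substrate removal rate is 1900 × 1303/1000 = 2476 kg BOD₅/d.
So the net sludge growth is P_X = 0.2679 × 2476 = 663.3 kg VSS/d.

P_X ≈ 663 kg VSS/d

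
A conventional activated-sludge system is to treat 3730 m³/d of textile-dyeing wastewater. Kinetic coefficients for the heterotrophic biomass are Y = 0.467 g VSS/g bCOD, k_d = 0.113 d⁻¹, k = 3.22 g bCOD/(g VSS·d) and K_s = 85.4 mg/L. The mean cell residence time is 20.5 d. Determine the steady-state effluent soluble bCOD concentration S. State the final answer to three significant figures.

From the Monod/SRT balance for a CMAS, S = K_s·(1+k_d θ_c)/[θ_c·(Y k − k_d) − 1] = 85.4 × (1 + 0.113 × 20.5) / [20.5 × (0.467 × 3.22 − 0.113) − 1] = 283.2 / 27.51 = 10.30 mg/L.

S ≈ 10.3 mg/L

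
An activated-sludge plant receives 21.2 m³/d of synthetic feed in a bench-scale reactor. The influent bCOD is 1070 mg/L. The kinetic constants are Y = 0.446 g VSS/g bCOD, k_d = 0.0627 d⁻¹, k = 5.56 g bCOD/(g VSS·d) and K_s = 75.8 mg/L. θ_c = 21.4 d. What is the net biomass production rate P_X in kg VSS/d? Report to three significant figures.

P_X ≈ 4.31 kg VSS/d

For a completely mixed reactor with recycle the Lawrence–McCarty relation gives S = K_s·(1 + k_d·θ_c) / [θ_c·(Y·k − k_d) − 1] = 75.8 × (1 + 0.0627 × 21.4) / [21.4 × (0.446 × 5.56 − 0.0627) − 1] = 177.5 / 50.73 = 3.499 mg/L.
Y_obs = Y / (1 + k_d θ_c) = 0.446 / (1 + 0.0627 × 21.4) = 0.446 / 2.342 = 0.1905.
ΔS = 1070 − 3.50 = 1066 mg/L, so the substrate removal rate is 21.2 × 1066/1000 = 22.61 kg bCOD/d.
So the net sludge growth is P_X = 0.1905 × 22.61 = 4.306 kg VSS/d.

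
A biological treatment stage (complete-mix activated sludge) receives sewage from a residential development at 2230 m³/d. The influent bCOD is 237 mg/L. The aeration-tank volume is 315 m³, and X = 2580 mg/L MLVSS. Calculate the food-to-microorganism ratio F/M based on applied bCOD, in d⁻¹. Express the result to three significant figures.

F/M ≈ 0.650 d⁻¹

F/M = applied load / biomass = Q·S₀/(V·X) = 2230 × 237 / (315.0 × 2580) = 0.6503 d⁻¹.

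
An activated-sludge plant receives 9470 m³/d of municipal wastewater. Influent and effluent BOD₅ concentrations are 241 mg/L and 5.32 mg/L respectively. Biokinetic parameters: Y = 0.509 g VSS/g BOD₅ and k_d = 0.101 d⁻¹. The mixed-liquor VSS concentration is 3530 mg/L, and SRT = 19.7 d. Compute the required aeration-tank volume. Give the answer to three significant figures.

Rearranging the biomass balance for a CMAS with decay, V = Y·Q·ΔS·θ_c / [X·(1+k_d θ_c)] = 0.509 × 9470 × (241 − 5.32) × 19.7 / [3530 × (1 + 0.101 × 19.7)] = 2.24×10^7 / 10554 = 2121 m³.

V ≈ 2120 m³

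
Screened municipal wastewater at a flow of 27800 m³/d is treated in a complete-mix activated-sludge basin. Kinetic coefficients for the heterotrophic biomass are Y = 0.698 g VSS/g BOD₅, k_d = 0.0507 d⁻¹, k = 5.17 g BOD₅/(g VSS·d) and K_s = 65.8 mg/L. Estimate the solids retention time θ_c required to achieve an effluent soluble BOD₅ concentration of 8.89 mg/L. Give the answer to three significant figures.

Specific growth rate at S = 8.89 mg/L: μ = YkS/(K_s+S) = 0.698·5.17·8.89/(65.8+8.89) = 0.4295 d⁻¹.
1/θ_c = 0.4295 − 0.0507 = 0.3788 d⁻¹, so θ_c = 2.640 d.

θ_c ≈ 2.64 d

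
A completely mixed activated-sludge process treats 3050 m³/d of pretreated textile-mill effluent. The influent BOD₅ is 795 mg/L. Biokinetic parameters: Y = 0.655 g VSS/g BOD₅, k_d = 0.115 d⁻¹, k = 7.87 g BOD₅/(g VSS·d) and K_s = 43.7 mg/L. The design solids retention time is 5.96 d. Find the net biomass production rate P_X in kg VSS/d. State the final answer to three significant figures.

Effluent substrate depends only on kinetics and SRT: S = K_s(1 + k_d θ_c) / [θ_c(Yk − k_d) − 1] = 43.7 × (1 + 0.115 × 5.96) / [5.96 × (0.655 × 7.87 − 0.115) − 1] = 73.65 / 29.04 = 2.536 mg/L.
The observed yield is Y_obs = Y/(1 + k_d·θ_c) = 0.655 / (1 + 0.115 × 5.96) = 0.655 / 1.685 = 0.3886 g VSS per g BOD₅ removed.
Substrate removed = Q·(S₀ − S) = 3050 m³/d × (795 − 2.54) g/m³ = 2.42×10^6 g/d = 2417 kg/d.
So the net sludge growth is P_X = 0.3886 × 2417 = 939.3 kg VSS/d.

P_X ≈ 939 kg VSS/d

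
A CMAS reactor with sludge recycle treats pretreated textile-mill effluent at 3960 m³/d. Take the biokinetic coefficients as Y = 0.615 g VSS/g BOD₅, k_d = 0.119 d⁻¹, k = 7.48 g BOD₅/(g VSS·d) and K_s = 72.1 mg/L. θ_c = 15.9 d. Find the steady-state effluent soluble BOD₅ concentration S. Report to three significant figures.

For a completely mixed reactor with recycle the Lawrence–McCarty relation gives S = K_s·(1 + k_d·θ_c) / [θ_c·(Y·k − k_d) − 1] = 72.1 × (1 + 0.119 × 15.9) / [15.9 × (0.615 × 7.48 − 0.119) − 1] = 208.5 / 70.25 = 2.968 mg/L.

S ≈ 2.97 mg/L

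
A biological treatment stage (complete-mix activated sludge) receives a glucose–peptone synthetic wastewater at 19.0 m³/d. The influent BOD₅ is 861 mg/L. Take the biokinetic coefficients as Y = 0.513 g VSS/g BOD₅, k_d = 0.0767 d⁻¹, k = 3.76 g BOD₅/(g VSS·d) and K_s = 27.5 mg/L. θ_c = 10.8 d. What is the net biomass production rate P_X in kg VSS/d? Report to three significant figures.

For a completely mixed reactor with recycle the Lawrence–McCarty relation gives S = K_s·(1 + k_d·θ_c) / [θ_c·(Y·k − k_d) − 1] = 27.5 × (1 + 0.0767 × 10.8) / [10.8 × (0.513 × 3.76 − 0.0767) − 1] = 50.28 / 19.00 = 2.646 mg/L.
The observed yield is Y_obs = Y/(1 + k_d·θ_c) = 0.513 / (1 + 0.0767 × 10.8) = 0.513 / 1.828 = 0.2806 g VSS per g BOD₅ removed.
ΔS = 861 − 2.65 = 858.4 mg/L, so the substrate removal rate is 19.0 × 858.4/1000 = 16.31 kg BOD₅/d.
Biomass produced: P_X = Y_obs·Q·ΔS = 0.2806 × 16.31 ≈ 4.576 kg VSS/d.

P_X ≈ 4.58 kg VSS/d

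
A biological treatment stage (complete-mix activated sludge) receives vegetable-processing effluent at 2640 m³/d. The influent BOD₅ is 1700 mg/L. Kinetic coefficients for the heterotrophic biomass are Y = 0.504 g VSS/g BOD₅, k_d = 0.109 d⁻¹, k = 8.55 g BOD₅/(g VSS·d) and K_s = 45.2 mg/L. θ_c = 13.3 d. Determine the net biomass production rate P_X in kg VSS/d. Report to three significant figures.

Effluent substrate depends only on kinetics and SRT: S = K_s(1 + k_d θ_c) / [θ_c(Yk − k_d) − 1] = 45.2 × (1 + 0.109 × 13.3) / [13.3 × (0.504 × 8.55 − 0.109) − 1] = 110.7 / 54.86 = 2.018 mg/L.
Correct the yield for decay: Y_obs = Y/(1 + k_d θ_c) = 0.504 / (1 + 0.109 × 13.3) = 0.504 / 2.450 = 0.2057.
ΔS = 1700 − 2.02 = 1698 mg/L, so the substrate removal rate is 2640 × 1698/1000 = 4483 kg BOD₅/d.
P_X = Y_obs · Q(S₀ − S) = 0.2057 × 4483 = 922.3 kg VSS/d.

P_X ≈ 922 kg VSS/d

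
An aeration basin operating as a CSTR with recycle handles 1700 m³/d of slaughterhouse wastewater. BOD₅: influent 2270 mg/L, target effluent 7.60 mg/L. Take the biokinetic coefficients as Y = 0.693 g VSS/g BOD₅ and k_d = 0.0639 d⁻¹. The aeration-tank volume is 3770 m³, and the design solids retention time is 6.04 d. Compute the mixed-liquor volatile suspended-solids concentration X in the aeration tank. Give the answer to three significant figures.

X ≈ 3080 mg/L

X = Y·Q·ΔS·θ_c / [V·(1 + k_d θ_c)] = 0.693 × 1700 × (2270 − 7.60) × 6.04 / [3770 × (1 + 0.0639 × 6.04)] = 3081 mg/L.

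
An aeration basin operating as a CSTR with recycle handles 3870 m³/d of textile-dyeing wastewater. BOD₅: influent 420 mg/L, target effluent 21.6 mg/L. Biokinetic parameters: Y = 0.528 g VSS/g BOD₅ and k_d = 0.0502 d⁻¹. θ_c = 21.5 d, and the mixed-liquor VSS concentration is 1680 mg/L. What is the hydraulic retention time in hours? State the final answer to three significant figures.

τ ≈ 31.1 h

From the SRT design equation V = Y Q (S₀−S) θ_c / [X (1 + k_d θ_c)] = 0.528 × 3870 × (420 − 21.6) × 21.5 / [1680 × (1 + 0.0502 × 21.5)] = 1.75×10^7 / 3493 = 5010 m³.
Hydraulic retention time τ = V/Q = 5010 / 3870 = 1.295 d = 31.07 h.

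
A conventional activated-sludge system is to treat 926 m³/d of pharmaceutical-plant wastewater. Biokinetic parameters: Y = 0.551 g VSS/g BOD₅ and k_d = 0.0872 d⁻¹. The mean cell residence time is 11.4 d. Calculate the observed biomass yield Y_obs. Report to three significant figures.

Y_obs ≈ 0.276 g VSS/g BOD₅

The observed yield is Y_obs = Y/(1 + k_d·θ_c) = 0.551 / (1 + 0.0872 × 11.4) = 0.551 / 1.994 = 0.2763 g VSS per g BOD₅ removed.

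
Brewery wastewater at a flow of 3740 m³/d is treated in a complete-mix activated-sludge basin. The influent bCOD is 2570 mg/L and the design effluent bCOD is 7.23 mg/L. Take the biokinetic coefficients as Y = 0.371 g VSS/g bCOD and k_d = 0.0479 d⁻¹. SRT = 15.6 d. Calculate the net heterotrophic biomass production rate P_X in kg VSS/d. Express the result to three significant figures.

P_X ≈ 2040 kg VSS/d

Correct the yield for decay: Y_obs = Y/(1 + k_d θ_c) = 0.371 / (1 + 0.0479 × 15.6) = 0.371 / 1.747 = 0.2123.
ΔS = 2570 − 7.23 = 2563 mg/L, so the substrate removal rate is 3740 × 2563/1000 = 9585 kg bCOD/d.
P_X = Y_obs · Q(S₀ − S) = 0.2123 × 9585 = 2035 kg VSS/d.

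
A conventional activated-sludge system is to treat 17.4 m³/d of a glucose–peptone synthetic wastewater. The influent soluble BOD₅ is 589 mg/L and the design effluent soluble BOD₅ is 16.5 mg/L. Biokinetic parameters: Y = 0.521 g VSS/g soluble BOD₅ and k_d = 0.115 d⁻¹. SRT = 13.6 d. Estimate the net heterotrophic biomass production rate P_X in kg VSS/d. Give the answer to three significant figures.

Observed yield with endogenous decay: Y_obs = Y / (1 + k_d·θ_c) = 0.521 / (1 + 0.115 × 13.6) = 0.521 / 2.564 = 0.2032 g VSS/g soluble BOD₅.
Q·(S₀ − S) = 17.4 × (589 − 16.5) × 10⁻³ = 9.961 kg/d removed.
Biomass produced: P_X = Y_obs·Q·ΔS = 0.2032 × 9.961 ≈ 2.024 kg VSS/d.

P_X ≈ 2.02 kg VSS/d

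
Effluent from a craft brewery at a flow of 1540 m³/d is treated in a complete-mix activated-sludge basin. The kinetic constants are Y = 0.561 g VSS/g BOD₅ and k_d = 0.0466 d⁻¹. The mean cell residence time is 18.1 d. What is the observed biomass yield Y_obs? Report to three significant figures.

Y_obs ≈ 0.304 g VSS/g BOD₅

Correct the yield for decay: Y_obs = Y/(1 + k_d θ_c) = 0.561 / (1 + 0.0466 × 18.1) = 0.561 / 1.843 = 0.3043.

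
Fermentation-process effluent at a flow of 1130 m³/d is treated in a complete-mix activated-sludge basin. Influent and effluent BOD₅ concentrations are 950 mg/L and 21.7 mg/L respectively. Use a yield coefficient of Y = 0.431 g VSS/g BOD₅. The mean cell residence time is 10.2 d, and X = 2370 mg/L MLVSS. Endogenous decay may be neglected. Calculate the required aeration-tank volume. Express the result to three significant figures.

V ≈ 1950 m³

With k_d = 0 the design equation reduces to V = Y Q (S₀−S) θ_c / X = 0.431 × 1130 × (950 − 21.7) × 10.2 / 2370 = 1946 m³.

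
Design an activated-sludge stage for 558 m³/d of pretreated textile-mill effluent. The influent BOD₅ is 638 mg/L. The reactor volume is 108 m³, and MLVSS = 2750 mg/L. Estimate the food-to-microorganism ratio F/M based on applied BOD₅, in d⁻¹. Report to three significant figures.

F/M ≈ 1.20 d⁻¹

F/M = Q·S₀ / (V·X) = 558 × 638 / (108.0 × 2750) = 1.199 g BOD₅·(g VSS·d)⁻¹.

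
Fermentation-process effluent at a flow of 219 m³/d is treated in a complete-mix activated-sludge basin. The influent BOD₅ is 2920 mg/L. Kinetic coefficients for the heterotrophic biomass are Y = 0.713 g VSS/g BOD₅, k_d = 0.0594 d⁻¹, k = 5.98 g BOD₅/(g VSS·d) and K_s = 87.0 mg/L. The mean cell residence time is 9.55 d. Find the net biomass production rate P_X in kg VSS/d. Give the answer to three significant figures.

P_X ≈ 291 kg VSS/d

For a completely mixed reactor with recycle the Lawrence–McCarty relation gives S = K_s·(1 + k_d·θ_c) / [θ_c·(Y·k − k_d) − 1] = 87.0 × (1 + 0.0594 × 9.55) / [9.55 × (0.713 × 5.98 − 0.0594) − 1] = 136.4 / 39.15 = 3.483 mg/L.
Correct the yield for decay: Y_obs = Y/(1 + k_d θ_c) = 0.713 / (1 + 0.0594 × 9.55) = 0.713 / 1.567 = 0.4549.
Mass of BOD₅ removed per day: Q(S₀ − S) = 219 × 2917 g/m³ = 638.7 kg/d.
Biomass produced: P_X = Y_obs·Q·ΔS = 0.4549 × 638.7 ≈ 290.6 kg VSS/d.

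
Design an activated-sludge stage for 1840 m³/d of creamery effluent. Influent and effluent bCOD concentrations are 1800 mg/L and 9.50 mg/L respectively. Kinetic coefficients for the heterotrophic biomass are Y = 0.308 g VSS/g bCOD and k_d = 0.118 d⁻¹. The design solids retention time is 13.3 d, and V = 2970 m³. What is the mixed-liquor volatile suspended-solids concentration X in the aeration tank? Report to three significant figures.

X ≈ 1770 mg/L

From V·X·(1 + k_d·θ_c) = Y·Q·(S₀ − S)·θ_c: X = 0.308 × 1840 × (1800 − 9.50) × 13.3 / [2970 × (1 + 0.118 × 13.3)] = 1769 mg/L.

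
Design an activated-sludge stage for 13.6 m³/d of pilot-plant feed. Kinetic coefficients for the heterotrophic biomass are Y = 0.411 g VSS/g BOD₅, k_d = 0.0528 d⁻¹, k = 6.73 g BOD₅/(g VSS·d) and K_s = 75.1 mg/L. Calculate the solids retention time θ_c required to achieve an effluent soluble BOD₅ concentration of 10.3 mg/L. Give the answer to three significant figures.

From 1/θ_c = Y·k·S/(K_s + S) − k_d: Y·k·S/(K_s+S) = 0.411 × 6.73 × 10.3 / (75.1 + 10.3) = 0.3336 d⁻¹.
1/θ_c = 0.3336 − 0.0528 = 0.2808 d⁻¹, so θ_c = 3.561 d.

θ_c ≈ 3.56 d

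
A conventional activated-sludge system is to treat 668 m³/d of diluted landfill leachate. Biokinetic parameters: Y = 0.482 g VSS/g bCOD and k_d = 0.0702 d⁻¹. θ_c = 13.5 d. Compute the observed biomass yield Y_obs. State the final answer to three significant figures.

The observed yield is Y_obs = Y/(1 + k_d·θ_c) = 0.482 / (1 + 0.0702 × 13.5) = 0.482 / 1.948 = 0.2475 g VSS per g bCOD removed.

Y_obs ≈ 0.247 g VSS/g bCOD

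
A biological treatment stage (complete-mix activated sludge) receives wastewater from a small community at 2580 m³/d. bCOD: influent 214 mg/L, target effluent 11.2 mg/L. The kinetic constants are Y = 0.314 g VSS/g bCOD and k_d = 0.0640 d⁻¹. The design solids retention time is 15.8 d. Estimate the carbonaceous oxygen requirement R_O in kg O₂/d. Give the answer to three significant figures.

R_O ≈ 407 kg O₂/d

Correct the yield for decay: Y_obs = Y/(1 + k_d θ_c) = 0.314 / (1 + 0.0640 × 15.8) = 0.314 / 2.011 = 0.1561.
Mass of bCOD removed per day: Q(S₀ − S) = 2580 × 202.8 g/m³ = 523.2 kg/d.
Biomass synthesised: P_X = Y_obs × 523.2 = 81.69 kg VSS/d.
R_O = Q·(S₀ − S) − 1.42·P_X = 523.2 − 1.42 × 81.69 = 407.2 kg O₂/d.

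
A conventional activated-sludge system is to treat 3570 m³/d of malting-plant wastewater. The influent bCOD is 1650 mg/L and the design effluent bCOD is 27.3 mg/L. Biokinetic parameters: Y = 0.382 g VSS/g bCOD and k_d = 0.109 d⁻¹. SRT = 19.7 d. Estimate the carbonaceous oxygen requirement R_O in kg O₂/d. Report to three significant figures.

Observed yield with endogenous decay: Y_obs = Y / (1 + k_d·θ_c) = 0.382 / (1 + 0.109 × 19.7) = 0.382 / 3.147 = 0.1214 g VSS/g bCOD.
ΔS = 1650 − 27.3 = 1623 mg/L, so the substrate removal rate is 3570 × 1623/1000 = 5793 kg bCOD/d.
Net sludge production P_X = 0.1214 × 5793 = 703.1 kg VSS/d.
R_O = Q·(S₀ − S) − 1.42·P_X = 5793 − 1.42 × 703.1 = 4795 kg O₂/d.

R_O ≈ 4790 kg O₂/d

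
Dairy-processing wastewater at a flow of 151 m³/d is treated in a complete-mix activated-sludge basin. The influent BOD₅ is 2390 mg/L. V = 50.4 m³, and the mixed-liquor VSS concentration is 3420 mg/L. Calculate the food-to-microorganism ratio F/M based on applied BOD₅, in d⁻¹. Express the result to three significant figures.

F/M ≈ 2.09 d⁻¹

Food-to-microorganism ratio F/M = Q S₀ / (V X) = 151 × 2390 / (50.40 × 3420) = 2.094 d⁻¹.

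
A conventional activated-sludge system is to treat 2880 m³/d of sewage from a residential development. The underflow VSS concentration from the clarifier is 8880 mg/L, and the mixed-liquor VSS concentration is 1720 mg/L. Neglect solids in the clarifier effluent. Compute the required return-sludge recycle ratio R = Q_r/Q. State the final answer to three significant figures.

R ≈ 0.240

Solids balance on the clarifier gives (1+R)X = R·X_r, so R = X/(X_r − X) = 1720 / (8880 − 1720) = 0.2402.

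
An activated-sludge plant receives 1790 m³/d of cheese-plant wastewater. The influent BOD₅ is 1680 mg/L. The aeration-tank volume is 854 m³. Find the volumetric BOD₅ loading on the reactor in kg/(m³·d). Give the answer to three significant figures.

L_v ≈ 3.52 kg BOD₅/(m³·d)

Applied BOD₅ load per unit volume = Q·S₀/V = (1790 × 1680/1000)/854.0 = 3.521 kg BOD₅·m⁻³·d⁻¹.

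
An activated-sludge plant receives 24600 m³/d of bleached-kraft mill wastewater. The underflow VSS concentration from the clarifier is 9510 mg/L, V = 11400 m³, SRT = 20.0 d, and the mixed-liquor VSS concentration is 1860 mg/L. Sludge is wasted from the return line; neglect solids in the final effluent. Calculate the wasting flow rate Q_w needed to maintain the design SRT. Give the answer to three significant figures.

Q_w ≈ 111 m³/d

θ_c = V·X/(Q_w·X_r) when wasting from the recycle, so Q_w = V·X/(θ_c·X_r) = 11400 × 1860 / (20.0 × 9510) = 111.5 m³/d.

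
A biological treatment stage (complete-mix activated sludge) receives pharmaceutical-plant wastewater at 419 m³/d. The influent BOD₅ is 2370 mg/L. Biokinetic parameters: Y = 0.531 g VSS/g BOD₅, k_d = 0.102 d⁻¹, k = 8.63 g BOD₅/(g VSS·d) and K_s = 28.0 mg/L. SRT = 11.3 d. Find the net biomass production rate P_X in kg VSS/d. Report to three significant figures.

From the Monod/SRT balance for a CMAS, S = K_s·(1+k_d θ_c)/[θ_c·(Y k − k_d) − 1] = 28.0 × (1 + 0.102 × 11.3) / [11.3 × (0.531 × 8.63 − 0.102) − 1] = 60.27 / 49.63 = 1.214 mg/L.
Y_obs = Y / (1 + k_d θ_c) = 0.531 / (1 + 0.102 × 11.3) = 0.531 / 2.153 = 0.2467.
Mass of BOD₅ removed per day: Q(S₀ − S) = 419 × 2369 g/m³ = 992.5 kg/d.
So the net sludge growth is P_X = 0.2467 × 992.5 = 244.8 kg VSS/d.

P_X ≈ 245 kg VSS/d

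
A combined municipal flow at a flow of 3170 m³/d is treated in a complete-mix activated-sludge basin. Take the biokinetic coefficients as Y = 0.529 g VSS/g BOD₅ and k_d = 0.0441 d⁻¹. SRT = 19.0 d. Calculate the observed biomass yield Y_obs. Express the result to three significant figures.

The observed yield is Y_obs = Y/(1 + k_d·θ_c) = 0.529 / (1 + 0.0441 × 19.0) = 0.529 / 1.838 = 0.2878 g VSS per g BOD₅ removed.

Y_obs ≈ 0.288 g VSS/g BOD₅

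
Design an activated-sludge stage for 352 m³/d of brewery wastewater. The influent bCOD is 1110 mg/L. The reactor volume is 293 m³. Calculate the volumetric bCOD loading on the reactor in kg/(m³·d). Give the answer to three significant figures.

Applied bCOD load per unit volume = Q·S₀/V = (352 × 1110/1000)/293.0 = 1.334 kg bCOD·m⁻³·d⁻¹.

L_v ≈ 1.33 kg bCOD/(m³·d)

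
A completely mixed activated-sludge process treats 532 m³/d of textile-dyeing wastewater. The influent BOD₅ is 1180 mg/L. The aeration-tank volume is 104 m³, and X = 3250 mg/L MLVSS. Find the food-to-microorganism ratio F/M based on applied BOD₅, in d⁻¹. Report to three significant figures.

F/M = Q·S₀ / (V·X) = 532 × 1180 / (104.0 × 3250) = 1.857 g BOD₅·(g VSS·d)⁻¹.

F/M ≈ 1.86 d⁻¹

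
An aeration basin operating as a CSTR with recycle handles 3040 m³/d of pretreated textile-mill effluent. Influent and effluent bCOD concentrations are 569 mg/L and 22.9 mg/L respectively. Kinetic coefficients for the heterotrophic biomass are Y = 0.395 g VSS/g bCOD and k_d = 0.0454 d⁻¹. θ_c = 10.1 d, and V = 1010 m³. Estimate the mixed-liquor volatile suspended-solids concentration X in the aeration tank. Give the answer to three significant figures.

X ≈ 4500 mg/L

X = Y·Q·ΔS·θ_c / [V·(1 + k_d θ_c)] = 0.395 × 3040 × (569 − 22.9) × 10.1 / [1010 × (1 + 0.0454 × 10.1)] = 4496 mg/L.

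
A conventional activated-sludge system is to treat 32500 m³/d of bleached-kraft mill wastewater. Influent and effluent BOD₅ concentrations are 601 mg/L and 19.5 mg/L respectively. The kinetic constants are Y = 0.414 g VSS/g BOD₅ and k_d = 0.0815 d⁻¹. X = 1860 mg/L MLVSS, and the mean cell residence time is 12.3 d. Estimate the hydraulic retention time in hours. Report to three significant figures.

Rearranging the biomass balance for a CMAS with decay, V = Y·Q·ΔS·θ_c / [X·(1+k_d θ_c)] = 0.414 × 32500 × (601 − 19.5) × 12.3 / [1860 × (1 + 0.0815 × 12.3)] = 9.62×10^7 / 3725 = 25838 m³.
τ = V/Q = 25838/32500 = 0.7950 d, or 19.08 h.

τ ≈ 19.1 h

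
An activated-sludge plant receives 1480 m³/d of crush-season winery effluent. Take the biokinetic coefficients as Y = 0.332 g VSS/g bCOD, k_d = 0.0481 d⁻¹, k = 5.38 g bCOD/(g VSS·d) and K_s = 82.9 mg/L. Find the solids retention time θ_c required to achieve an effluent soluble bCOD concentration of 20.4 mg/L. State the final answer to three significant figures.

θ_c ≈ 3.28 d

At the target effluent, Y k S/(K_s+S) = 0.332×5.38×20.4/103.3 = 0.3527 d⁻¹.
θ_c = 1/(μ − k_d) = 1/(0.3527 − 0.0481) = 1/0.3046 = 3.283 d.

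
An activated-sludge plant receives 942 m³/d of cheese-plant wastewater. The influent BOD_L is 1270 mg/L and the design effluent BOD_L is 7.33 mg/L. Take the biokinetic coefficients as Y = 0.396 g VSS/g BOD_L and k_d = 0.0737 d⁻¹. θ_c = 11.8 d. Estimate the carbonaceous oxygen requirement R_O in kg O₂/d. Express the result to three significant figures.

R_O ≈ 832 kg O₂/d

Correct the yield for decay: Y_obs = Y/(1 + k_d θ_c) = 0.396 / (1 + 0.0737 × 11.8) = 0.396 / 1.870 = 0.2118.
Substrate removed = Q·(S₀ − S) = 942 m³/d × (1270 − 7.33) g/m³ = 1.19×10^6 g/d = 1189 kg/d.
Biomass synthesised: P_X = Y_obs × 1189 = 251.9 kg VSS/d.
R_O = Q·(S₀ − S) − 1.42·P_X = 1189 − 1.42 × 251.9 = 831.7 kg O₂/d.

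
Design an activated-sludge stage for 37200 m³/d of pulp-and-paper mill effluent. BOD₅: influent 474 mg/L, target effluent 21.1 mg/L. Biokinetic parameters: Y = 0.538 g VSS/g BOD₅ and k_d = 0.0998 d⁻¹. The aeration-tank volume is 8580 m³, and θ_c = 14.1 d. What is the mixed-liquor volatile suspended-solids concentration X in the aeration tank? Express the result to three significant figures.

X ≈ 6190 mg/L

From V·X·(1 + k_d·θ_c) = Y·Q·(S₀ − S)·θ_c: X = 0.538 × 37200 × (474 − 21.1) × 14.1 / [8580 × (1 + 0.0998 × 14.1)] = 6188 mg/L.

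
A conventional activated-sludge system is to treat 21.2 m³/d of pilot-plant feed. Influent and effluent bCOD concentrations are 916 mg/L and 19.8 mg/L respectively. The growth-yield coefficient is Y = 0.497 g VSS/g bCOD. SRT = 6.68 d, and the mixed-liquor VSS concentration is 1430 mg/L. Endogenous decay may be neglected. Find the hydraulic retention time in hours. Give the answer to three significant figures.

τ ≈ 49.9 h

V·X = Y·Q·ΔS·θ_c gives V = 0.497 × 21.2 × (916 − 19.8) × 6.68 / 1430 = 44.11 m³.
τ = V/Q = 44.11/21.2 = 2.081 d, or 49.94 h.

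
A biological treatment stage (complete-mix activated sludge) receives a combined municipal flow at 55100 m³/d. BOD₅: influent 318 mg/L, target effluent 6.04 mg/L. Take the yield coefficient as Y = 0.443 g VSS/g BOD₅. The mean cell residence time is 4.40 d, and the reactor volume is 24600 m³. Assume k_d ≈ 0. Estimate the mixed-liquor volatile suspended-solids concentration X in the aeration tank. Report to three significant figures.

X ≈ 1360 mg/L

From V·X = Y·Q·(S₀ − S)·θ_c (decay neglected): X = 0.443 × 55100 × (318 − 6.04) × 4.40 / 24600 = 1362 mg/L.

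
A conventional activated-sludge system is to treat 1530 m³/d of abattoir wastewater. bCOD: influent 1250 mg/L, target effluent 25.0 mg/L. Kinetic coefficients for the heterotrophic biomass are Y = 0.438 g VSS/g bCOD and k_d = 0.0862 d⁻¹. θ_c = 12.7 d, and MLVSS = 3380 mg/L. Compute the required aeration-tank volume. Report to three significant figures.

Steady-state biomass mass balance: V·X·(1 + k_d·θ_c) = Y·Q·(S₀ − S)·θ_c, so V = 0.438 × 1530 × (1250 − 25.0) × 12.7 / [3380 × (1 + 0.0862 × 12.7)] = 1.04×10^7 / 7080 = 1473 m³.

V ≈ 1470 m³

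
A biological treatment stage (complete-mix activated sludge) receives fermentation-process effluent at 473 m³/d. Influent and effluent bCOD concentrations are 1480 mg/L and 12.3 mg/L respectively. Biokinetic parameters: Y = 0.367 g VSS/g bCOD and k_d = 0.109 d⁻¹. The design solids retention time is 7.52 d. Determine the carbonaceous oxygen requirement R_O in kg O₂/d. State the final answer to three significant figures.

R_O ≈ 495 kg O₂/d

Observed yield with endogenous decay: Y_obs = Y / (1 + k_d·θ_c) = 0.367 / (1 + 0.109 × 7.52) = 0.367 / 1.820 = 0.2017 g VSS/g bCOD.
ΔS = 1480 − 12.3 = 1468 mg/L, so the substrate removal rate is 473 × 1468/1000 = 694.2 kg bCOD/d.
P_X = Y_obs·Q·(S₀ − S) = 0.2017 × 694.2 = 140.0 kg VSS/d.
Carbonaceous O₂ demand = substrate oxidised − cell-mass equivalent = 694.2 − 1.42 × 140.0 = 495.4 kg O₂/d.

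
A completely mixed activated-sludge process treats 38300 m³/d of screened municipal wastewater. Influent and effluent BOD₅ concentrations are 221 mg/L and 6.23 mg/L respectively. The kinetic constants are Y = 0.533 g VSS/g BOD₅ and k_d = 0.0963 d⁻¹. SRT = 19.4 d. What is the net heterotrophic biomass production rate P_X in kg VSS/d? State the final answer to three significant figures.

P_X ≈ 1530 kg VSS/d

Observed yield with endogenous decay: Y_obs = Y / (1 + k_d·θ_c) = 0.533 / (1 + 0.0963 × 19.4) = 0.533 / 2.868 = 0.1858 g VSS/g BOD₅.
Substrate removed = Q·(S₀ − S) = 38300 m³/d × (221 − 6.23) g/m³ = 8.23×10^6 g/d = 8226 kg/d.
Net biomass production P_X = Y_obs × Q·(S₀ − S) = 0.1858 × 8226 = 1529 kg VSS/d.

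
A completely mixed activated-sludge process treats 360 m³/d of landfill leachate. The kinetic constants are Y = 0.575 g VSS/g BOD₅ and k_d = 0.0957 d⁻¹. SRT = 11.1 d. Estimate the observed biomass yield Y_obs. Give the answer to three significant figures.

Y_obs ≈ 0.279 g VSS/g BOD₅

Observed yield with endogenous decay: Y_obs = Y / (1 + k_d·θ_c) = 0.575 / (1 + 0.0957 × 11.1) = 0.575 / 2.062 = 0.2788 g VSS/g BOD₅.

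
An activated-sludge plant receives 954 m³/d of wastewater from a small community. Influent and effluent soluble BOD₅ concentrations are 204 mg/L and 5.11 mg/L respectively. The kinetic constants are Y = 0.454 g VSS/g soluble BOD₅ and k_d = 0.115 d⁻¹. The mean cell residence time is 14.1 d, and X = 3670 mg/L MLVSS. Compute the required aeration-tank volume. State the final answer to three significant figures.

Rearranging the biomass balance for a CMAS with decay, V = Y·Q·ΔS·θ_c / [X·(1+k_d θ_c)] = 0.454 × 954 × (204 − 5.11) × 14.1 / [3670 × (1 + 0.115 × 14.1)] = 1.21×10^6 / 9621 = 126.2 m³.

V ≈ 126 m³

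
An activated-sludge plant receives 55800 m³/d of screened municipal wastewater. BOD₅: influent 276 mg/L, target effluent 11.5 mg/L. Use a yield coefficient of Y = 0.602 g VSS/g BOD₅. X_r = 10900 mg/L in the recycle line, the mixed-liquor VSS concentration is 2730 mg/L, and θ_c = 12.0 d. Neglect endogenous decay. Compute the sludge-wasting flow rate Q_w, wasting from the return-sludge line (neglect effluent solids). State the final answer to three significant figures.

Q_w ≈ 815 m³/d

With k_d = 0 the design equation reduces to V = Y Q (S₀−S) θ_c / X = 0.602 × 55800 × (276 − 11.5) × 12.0 / 2730 = 39055 m³.
θ_c = V·X/(Q_w·X_r) when wasting from the recycle, so Q_w = V·X/(θ_c·X_r) = 39055 × 2730 / (12.0 × 10900) = 815.1 m³/d.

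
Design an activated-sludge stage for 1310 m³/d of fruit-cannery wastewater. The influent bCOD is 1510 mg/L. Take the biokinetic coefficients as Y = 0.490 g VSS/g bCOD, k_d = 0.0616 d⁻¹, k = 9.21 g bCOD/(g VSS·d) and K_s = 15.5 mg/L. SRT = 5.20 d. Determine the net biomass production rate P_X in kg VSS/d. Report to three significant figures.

For a completely mixed reactor with recycle the Lawrence–McCarty relation gives S = K_s·(1 + k_d·θ_c) / [θ_c·(Y·k − k_d) − 1] = 15.5 × (1 + 0.0616 × 5.20) / [5.20 × (0.490 × 9.21 − 0.0616) − 1] = 20.46 / 22.15 = 0.9241 mg/L.
Observed yield with endogenous decay: Y_obs = Y / (1 + k_d·θ_c) = 0.490 / (1 + 0.0616 × 5.20) = 0.490 / 1.320 = 0.3711 g VSS/g bCOD.
Q·(S₀ − S) = 1310 × (1510 − 0.924) × 10⁻³ = 1977 kg/d removed.
P_X = Y_obs · Q(S₀ − S) = 0.3711 × 1977 = 733.7 kg VSS/d.

P_X ≈ 734 kg VSS/d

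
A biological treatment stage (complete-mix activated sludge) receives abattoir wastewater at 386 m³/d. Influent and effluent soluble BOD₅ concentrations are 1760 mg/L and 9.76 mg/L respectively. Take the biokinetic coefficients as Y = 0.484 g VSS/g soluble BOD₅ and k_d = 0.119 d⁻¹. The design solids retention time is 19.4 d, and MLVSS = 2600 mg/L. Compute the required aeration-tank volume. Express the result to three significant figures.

V ≈ 737 m³

Steady-state biomass mass balance: V·X·(1 + k_d·θ_c) = Y·Q·(S₀ − S)·θ_c, so V = 0.484 × 386 × (1760 − 9.76) × 19.4 / [2600 × (1 + 0.119 × 19.4)] = 6.34×10^6 / 8602 = 737.4 m³.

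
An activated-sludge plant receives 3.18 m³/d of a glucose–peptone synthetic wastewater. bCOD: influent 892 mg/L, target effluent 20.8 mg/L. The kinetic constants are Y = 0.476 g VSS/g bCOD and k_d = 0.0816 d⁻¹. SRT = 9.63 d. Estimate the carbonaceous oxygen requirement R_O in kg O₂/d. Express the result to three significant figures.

R_O ≈ 1.72 kg O₂/d

Y_obs = Y / (1 + k_d θ_c) = 0.476 / (1 + 0.0816 × 9.63) = 0.476 / 1.786 = 0.2665.
Substrate removed = Q·(S₀ − S) = 3.18 m³/d × (892 − 20.8) g/m³ = 2.77×10^3 g/d = 2.770 kg/d.
Biomass synthesised: P_X = Y_obs × 2.770 = 0.7384 kg VSS/d.
R_O = Q·ΔS − 1.42 P_X = 2.770 − 1.049 = 1.722 kg O₂/d.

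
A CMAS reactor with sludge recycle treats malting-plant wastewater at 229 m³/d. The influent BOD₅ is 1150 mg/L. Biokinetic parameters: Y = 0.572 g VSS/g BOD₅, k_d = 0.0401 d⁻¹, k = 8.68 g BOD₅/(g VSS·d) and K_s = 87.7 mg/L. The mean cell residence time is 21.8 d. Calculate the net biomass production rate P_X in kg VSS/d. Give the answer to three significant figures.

P_X ≈ 80.3 kg VSS/d

Effluent substrate depends only on kinetics and SRT: S = K_s(1 + k_d θ_c) / [θ_c(Yk − k_d) − 1] = 87.7 × (1 + 0.0401 × 21.8) / [21.8 × (0.572 × 8.68 − 0.0401) − 1] = 164.4 / 106.4 = 1.545 mg/L.
Observed yield with endogenous decay: Y_obs = Y / (1 + k_d·θ_c) = 0.572 / (1 + 0.0401 × 21.8) = 0.572 / 1.874 = 0.3052 g VSS/g BOD₅.
Substrate removed = Q·(S₀ − S) = 229 m³/d × (1150 − 1.55) g/m³ = 2.63×10^5 g/d = 263.0 kg/d.
So the net sludge growth is P_X = 0.3052 × 263.0 = 80.27 kg VSS/d.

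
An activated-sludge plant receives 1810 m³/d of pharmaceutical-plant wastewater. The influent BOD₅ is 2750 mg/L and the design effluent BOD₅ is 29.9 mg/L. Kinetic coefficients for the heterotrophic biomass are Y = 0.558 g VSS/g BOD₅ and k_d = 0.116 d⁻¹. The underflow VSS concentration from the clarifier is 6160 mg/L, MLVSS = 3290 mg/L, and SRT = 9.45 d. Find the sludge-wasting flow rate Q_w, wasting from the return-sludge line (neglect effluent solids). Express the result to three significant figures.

From the SRT design equation V = Y Q (S₀−S) θ_c / [X (1 + k_d θ_c)] = 0.558 × 1810 × (2750 − 29.9) × 9.45 / [3290 × (1 + 0.116 × 9.45)] = 2.6×10^7 / 6896 = 3764 m³.
θ_c = V·X/(Q_w·X_r) when wasting from the recycle, so Q_w = V·X/(θ_c·X_r) = 3764 × 3290 / (9.45 × 6160) = 212.8 m³/d.

Q_w ≈ 213 m³/d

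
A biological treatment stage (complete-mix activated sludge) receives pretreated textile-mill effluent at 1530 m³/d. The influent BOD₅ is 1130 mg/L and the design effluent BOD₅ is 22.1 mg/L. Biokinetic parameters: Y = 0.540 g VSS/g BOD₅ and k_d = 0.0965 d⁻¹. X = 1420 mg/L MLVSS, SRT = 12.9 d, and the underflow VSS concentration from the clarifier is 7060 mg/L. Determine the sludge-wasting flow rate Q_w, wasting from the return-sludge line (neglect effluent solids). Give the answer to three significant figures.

From the SRT design equation V = Y Q (S₀−S) θ_c / [X (1 + k_d θ_c)] = 0.540 × 1530 × (1130 − 22.1) × 12.9 / [1420 × (1 + 0.0965 × 12.9)] = 1.18×10^7 / 3188 = 3704 m³.
Q_w = (V·X)/(θ_c X_r) = 3704 × 1420 / (12.9 × 7060) = 57.76 m³/d.

Q_w ≈ 57.8 m³/d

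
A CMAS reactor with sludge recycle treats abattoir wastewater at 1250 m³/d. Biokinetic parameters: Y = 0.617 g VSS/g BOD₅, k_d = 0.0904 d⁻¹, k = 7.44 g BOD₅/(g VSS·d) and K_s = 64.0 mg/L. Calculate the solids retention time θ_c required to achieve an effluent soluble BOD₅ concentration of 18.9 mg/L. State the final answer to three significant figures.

From 1/θ_c = Y·k·S/(K_s + S) − k_d: Y·k·S/(K_s+S) = 0.617 × 7.44 × 18.9 / (64.0 + 18.9) = 1.047 d⁻¹.
Then 1/θ_c = μ − k_d = 1.047 − 0.0904 = 0.9562 d⁻¹, giving θ_c = 1.046 d.

θ_c ≈ 1.05 d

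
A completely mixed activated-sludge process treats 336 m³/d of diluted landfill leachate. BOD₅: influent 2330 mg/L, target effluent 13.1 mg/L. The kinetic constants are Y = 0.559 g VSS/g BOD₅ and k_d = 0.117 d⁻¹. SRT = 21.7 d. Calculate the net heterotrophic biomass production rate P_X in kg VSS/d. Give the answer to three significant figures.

P_X ≈ 123 kg VSS/d

The observed yield is Y_obs = Y/(1 + k_d·θ_c) = 0.559 / (1 + 0.117 × 21.7) = 0.559 / 3.539 = 0.1580 g VSS per g BOD₅ removed.
Q·(S₀ − S) = 336 × (2330 − 13.1) × 10⁻³ = 778.5 kg/d removed.
So the net sludge growth is P_X = 0.1580 × 778.5 = 123.0 kg VSS/d.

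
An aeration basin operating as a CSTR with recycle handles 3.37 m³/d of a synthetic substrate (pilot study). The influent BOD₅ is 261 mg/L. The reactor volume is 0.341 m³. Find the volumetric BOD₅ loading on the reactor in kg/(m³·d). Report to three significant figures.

L_v ≈ 2.58 kg BOD₅/(m³·d)

Applied BOD₅ load per unit volume = Q·S₀/V = (3.37 × 261/1000)/0.3410 = 2.579 kg BOD₅·m⁻³·d⁻¹.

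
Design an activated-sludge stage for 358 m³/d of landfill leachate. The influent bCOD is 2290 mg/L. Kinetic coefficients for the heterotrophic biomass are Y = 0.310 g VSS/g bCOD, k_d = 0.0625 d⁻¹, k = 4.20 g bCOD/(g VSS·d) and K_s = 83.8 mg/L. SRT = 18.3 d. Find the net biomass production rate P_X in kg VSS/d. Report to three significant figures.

From the Monod/SRT balance for a CMAS, S = K_s·(1+k_d θ_c)/[θ_c·(Y k − k_d) − 1] = 83.8 × (1 + 0.0625 × 18.3) / [18.3 × (0.310 × 4.20 − 0.0625) − 1] = 179.6 / 21.68 = 8.285 mg/L.
The observed yield is Y_obs = Y/(1 + k_d·θ_c) = 0.310 / (1 + 0.0625 × 18.3) = 0.310 / 2.144 = 0.1446 g VSS per g bCOD removed.
Q·(S₀ − S) = 358 × (2290 − 8.29) × 10⁻³ = 816.9 kg/d removed.
Net biomass production P_X = Y_obs × Q·(S₀ − S) = 0.1446 × 816.9 = 118.1 kg VSS/d.

P_X ≈ 118 kg VSS/d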